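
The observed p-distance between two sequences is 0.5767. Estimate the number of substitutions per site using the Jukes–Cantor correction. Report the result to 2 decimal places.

d = −(3/4) ln(1 − 4p/3) = −0.75 ln(1 − 0.768933) = −0.75 ln(0.231067)
  = −0.75 × (-1.465048) = 1.098786 substitutions/site.

1.10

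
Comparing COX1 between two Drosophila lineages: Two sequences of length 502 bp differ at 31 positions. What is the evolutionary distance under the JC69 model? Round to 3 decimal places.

0.064

p = 31/502 ≈ 0.061753.
d = −(3/4) ln(1 − 4p/3) = −0.75 ln(1 − 0.082337) = −0.75 ln(0.917663)
  = −0.75 × (-0.085925) = 0.064444 substitutions/site.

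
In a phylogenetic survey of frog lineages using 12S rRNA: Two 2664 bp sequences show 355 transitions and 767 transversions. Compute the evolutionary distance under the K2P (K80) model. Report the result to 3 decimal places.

0.619

P = 355/2664 ≈ 0.133258 and Q = 767/2664 ≈ 0.287913.
Under the Kimura two-parameter model, d = −½ ln(1 − 2P − Q) − ¼ ln(1 − 2Q).
1 − 2P − Q = 0.445571, giving −½ ln(0.445571) = 0.404199.
1 − 2Q = 0.424174, giving −¼ ln(0.424174) = 0.214403.
d = 0.404199 + 0.214403 = 0.618602.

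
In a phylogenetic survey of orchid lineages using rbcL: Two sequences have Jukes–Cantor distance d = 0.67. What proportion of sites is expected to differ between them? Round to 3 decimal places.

0.443

p = (3/4)(1 − e^(−4d/3)) = 0.75 × (1 − e^(-0.893333)) = 0.75 × (1 − 0.409289) = 0.443033.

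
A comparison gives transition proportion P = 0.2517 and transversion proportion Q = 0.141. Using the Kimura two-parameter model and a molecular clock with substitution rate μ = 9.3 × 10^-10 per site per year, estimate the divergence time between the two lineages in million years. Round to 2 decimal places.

Under the Kimura two-parameter model, d = −½ ln(1 − 2P − Q) − ¼ ln(1 − 2Q).
1 − 2P − Q = 0.3556, giving −½ ln(0.3556) = 0.516974.
1 − 2Q = 0.718, giving −¼ ln(0.718) = 0.082821.
d = 0.516974 + 0.082821 = 0.599795.
Under a molecular clock d = 2μt, so t = d/(2μ) = 0.599795 / (2 × 9.3 × 10^-10) = 322.47 million years.

322.47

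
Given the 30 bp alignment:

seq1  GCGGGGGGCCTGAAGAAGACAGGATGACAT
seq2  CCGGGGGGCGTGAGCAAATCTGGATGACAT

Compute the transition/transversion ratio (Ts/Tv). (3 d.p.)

0.400

Transitions are A↔G and C↔T; transversions are all other mismatches.
Transitions: 2. Transversions: 5.
R = 2/5 = 0.400.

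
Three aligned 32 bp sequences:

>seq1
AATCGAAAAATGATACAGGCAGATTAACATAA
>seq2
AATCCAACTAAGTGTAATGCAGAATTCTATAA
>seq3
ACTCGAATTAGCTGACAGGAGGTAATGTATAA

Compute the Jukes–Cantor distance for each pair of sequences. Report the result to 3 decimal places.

d(seq1,seq2) = 0.585, d(seq1,seq3) = 0.736, d(seq2,seq3) = 0.585

seq1–seq2: 13/32 sites differ → p = 0.40625, d = −0.75 ln(1 − 0.541667) = 0.585119 ≈ 0.585.
seq1–seq3: 15/32 sites differ → p = 0.46875, d = −0.75 ln(1 − 0.625) = 0.735622 ≈ 0.736.
seq2–seq3: 13/32 sites differ → p = 0.40625, d = −0.75 ln(1 − 0.541667) = 0.585119 ≈ 0.585.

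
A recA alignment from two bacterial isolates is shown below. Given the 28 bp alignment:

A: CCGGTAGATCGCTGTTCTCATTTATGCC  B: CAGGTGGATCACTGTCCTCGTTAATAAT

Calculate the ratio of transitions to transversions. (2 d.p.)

Transitions are A↔G and C↔T; transversions are all other mismatches.
Transitions: 6. Transversions: 3.
R = 6/3 = 2.00.

2.00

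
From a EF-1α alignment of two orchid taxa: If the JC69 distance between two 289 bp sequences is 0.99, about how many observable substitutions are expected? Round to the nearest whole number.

Invert JC69: p = (3/4)(1 − e^(−4d/3)) = 0.75 × (1 − e^(-1.32)) = 0.75 × (1 − 0.267135) = 0.549649.
Expected differing sites = pL ≈ 0.549649 × 289 = 158.848561 ≈ 159.

159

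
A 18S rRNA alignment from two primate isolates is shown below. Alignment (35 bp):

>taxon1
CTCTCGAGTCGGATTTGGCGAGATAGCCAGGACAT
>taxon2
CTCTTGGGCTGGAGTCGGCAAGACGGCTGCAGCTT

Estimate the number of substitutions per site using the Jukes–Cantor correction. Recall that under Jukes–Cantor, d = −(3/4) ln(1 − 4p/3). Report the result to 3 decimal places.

0.635

The sequences differ at 15 of 35 sites, so p = 15/35 ≈ 0.428571.
d = −(3/4) ln(1 − 4p/3) = −0.75 ln(1 − 0.571428) = −0.75 ln(0.428572)
  = −0.75 × (-0.847297) = 0.635473 substitutions/site.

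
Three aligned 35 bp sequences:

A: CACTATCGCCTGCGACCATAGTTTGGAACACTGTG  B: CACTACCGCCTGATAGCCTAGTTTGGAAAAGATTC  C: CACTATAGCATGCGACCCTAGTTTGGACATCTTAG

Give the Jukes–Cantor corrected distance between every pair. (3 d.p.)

A–B: 10/35 sites differ → p ≈ 0.285714, d = −0.75 ln(1 − 0.380952) = 0.359679 ≈ 0.360.
A–C: 8/35 sites differ → p ≈ 0.228571, d = −0.75 ln(1 − 0.304761) = 0.272625 ≈ 0.273.
B–C: 12/35 sites differ → p ≈ 0.342857, d = −0.75 ln(1 − 0.457143) = 0.458182 ≈ 0.458.

d(A,B) = 0.360, d(A,C) = 0.273, d(B,C) = 0.458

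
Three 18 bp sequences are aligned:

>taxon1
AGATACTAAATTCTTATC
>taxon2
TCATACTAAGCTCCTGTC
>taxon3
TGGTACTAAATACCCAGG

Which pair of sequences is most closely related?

taxon1 and taxon2

taxon1–taxon2: 6/18 differ, p = 0.333, d = 0.441.
taxon1–taxon3: 7/18 differ, p = 0.389, d = 0.548.
taxon2–taxon3: 9/18 differ, p = 0.500, d = 0.824.
The smallest distance is between taxon1 and taxon2.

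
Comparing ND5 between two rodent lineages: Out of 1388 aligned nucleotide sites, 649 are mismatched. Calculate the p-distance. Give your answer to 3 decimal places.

0.468

p = 649/1388 = 0.467579… ≈ 0.468 (to 3 d.p.).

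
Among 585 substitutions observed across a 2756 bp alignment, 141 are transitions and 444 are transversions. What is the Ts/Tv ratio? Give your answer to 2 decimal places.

0.32

R = 141/444 = 0.317567… ≈ 0.32 (to 2 d.p.).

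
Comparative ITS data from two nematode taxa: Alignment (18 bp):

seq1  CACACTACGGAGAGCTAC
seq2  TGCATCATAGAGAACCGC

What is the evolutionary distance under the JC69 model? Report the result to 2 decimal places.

0.82

The sequences differ at 9 of 18 sites (1, 2, 5, 6, 8, 9, 14, 16, 17), so p = 9/18 = 0.5.
d = −(3/4) ln(1 − 4p/3) = −0.75 ln(1 − 0.666667) = −0.75 ln(0.333333)
  = −0.75 × (-1.098613) = 0.823960 substitutions/site.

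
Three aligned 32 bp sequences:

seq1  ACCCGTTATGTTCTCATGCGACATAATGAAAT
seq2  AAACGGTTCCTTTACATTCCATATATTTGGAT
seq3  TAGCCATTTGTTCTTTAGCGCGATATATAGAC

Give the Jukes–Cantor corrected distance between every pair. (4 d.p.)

seq1–seq2: 15/32 sites differ → p = 0.46875, d = −0.75 ln(1 − 0.625) = 0.735622 ≈ 0.7356.
seq1–seq3: 16/32 sites differ → p = 0.5, d = −0.75 ln(1 − 0.666667) = 0.823960 ≈ 0.8240.
seq2–seq3: 18/32 sites differ → p = 0.5625, d = −0.75 ln(1 − 0.75) = 1.039721 ≈ 1.0397.

d(seq1,seq2) = 0.7356, d(seq1,seq3) = 0.8240, d(seq2,seq3) = 1.0397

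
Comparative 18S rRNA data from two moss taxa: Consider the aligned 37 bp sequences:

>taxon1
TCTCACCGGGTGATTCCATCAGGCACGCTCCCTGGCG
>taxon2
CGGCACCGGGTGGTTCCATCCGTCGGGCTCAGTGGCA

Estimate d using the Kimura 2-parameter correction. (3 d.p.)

0.379

Of 37 sites, 4 differences are transitions and 7 are transversions, so P = 4/37 ≈ 0.108108 and Q = 7/37 ≈ 0.189189.
Under the Kimura two-parameter model, d = −½ ln(1 − 2P − Q) − ¼ ln(1 − 2Q).
1 − 2P − Q = 0.594595, giving −½ ln(0.594595) = 0.259937.
1 − 2Q = 0.621622, giving −¼ ln(0.621622) = 0.118856.
d = 0.259937 + 0.118856 = 0.378793.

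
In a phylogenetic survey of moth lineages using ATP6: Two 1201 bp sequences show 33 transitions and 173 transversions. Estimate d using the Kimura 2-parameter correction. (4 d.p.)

0.1959

P = 33/1201 ≈ 0.027477 and Q = 173/1201 ≈ 0.144047.
Under the Kimura two-parameter model, d = −½ ln(1 − 2P − Q) − ¼ ln(1 − 2Q).
1 − 2P − Q = 0.800999, giving −½ ln(0.800999) = 0.110948.
1 − 2Q = 0.711906, giving −¼ ln(0.711906) = 0.084952.
d = 0.110948 + 0.084952 = 0.195900.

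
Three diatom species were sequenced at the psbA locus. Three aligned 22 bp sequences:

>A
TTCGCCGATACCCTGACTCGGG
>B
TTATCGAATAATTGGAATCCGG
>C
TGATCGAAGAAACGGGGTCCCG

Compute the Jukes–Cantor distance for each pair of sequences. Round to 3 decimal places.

A–B: 10/22 sites differ → p ≈ 0.454545, d = −0.75 ln(1 − 0.60606) = 0.698667 ≈ 0.699.
A–C: 13/22 sites differ → p ≈ 0.590909, d = −0.75 ln(1 − 0.787879) = 1.162949 ≈ 1.163.
B–C: 7/22 sites differ → p ≈ 0.318182, d = −0.75 ln(1 − 0.424243) = 0.414052 ≈ 0.414.

d(A,B) = 0.699, d(A,C) = 1.163, d(B,C) = 0.414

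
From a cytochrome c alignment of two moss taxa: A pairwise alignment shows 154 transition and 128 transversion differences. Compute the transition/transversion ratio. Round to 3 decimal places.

1.203

R = 154/128 = 1.203125 ≈ 1.203 (to 3 d.p.).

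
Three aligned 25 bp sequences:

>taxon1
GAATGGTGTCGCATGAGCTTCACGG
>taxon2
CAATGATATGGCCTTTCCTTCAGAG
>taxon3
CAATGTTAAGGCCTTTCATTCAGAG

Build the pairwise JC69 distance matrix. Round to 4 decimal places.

d(taxon1,taxon2) = 0.5716, d(taxon1,taxon3) = 0.7662, d(taxon2,taxon3) = 0.1308

taxon1–taxon2: 10/25 sites differ → p = 0.4, d = −0.75 ln(1 − 0.533333) = 0.571605 ≈ 0.5716.
taxon1–taxon3: 12/25 sites differ → p = 0.48, d = −0.75 ln(1 − 0.64) = 0.766238 ≈ 0.7662.
taxon2–taxon3: 3/25 sites differ → p = 0.12, d = −0.75 ln(1 − 0.16) = 0.130765 ≈ 0.1308.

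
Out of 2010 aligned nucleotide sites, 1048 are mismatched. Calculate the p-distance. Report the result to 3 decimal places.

p = 1048/2010 = 0.521393… ≈ 0.521 (to 3 d.p.).

0.521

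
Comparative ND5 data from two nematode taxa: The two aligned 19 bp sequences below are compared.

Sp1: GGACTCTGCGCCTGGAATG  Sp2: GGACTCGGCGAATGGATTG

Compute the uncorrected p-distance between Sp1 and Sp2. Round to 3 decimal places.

0.211

The sequences differ at 4 of 19 positions (sites 7, 11, 12, 17).
p = 4/19 = 0.210526… ≈ 0.211 (to 3 d.p.).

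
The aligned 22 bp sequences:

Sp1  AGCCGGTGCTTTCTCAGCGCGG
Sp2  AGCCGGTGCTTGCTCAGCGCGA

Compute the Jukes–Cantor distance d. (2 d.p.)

The sequences differ at 2 of 22 sites (12, 22), so p = 2/22 ≈ 0.090909.
d = −(3/4) ln(1 − 4p/3) = −0.75 ln(1 − 0.121212) = −0.75 ln(0.878788)
  = −0.75 × (-0.129212) = 0.096909 substitutions/site.

0.10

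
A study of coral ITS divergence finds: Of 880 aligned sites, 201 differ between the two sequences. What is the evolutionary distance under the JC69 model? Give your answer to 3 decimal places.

p = 201/880 ≈ 0.228409.
d = −(3/4) ln(1 − 4p/3) = −0.75 ln(1 − 0.304545) = −0.75 ln(0.695455)
  = −0.75 × (-0.363189) = 0.272392 substitutions/site.

0.272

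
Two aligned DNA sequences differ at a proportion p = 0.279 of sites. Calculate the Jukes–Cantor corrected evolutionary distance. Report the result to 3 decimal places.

d = −(3/4) ln(1 − 4p/3) = −0.75 ln(1 − 0.372) = −0.75 ln(0.628)
  = −0.75 × (-0.465215) = 0.348911 substitutions/site.

0.349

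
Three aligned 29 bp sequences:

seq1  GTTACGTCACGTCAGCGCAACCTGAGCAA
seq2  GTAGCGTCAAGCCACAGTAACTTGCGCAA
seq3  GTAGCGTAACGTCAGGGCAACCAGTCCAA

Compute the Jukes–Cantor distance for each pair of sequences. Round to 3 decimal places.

d(seq1,seq2) = 0.401, d(seq1,seq3) = 0.291, d(seq2,seq3) = 0.462

seq1–seq2: 9/29 sites differ → p ≈ 0.310345, d = −0.75 ln(1 − 0.413793) = 0.400562 ≈ 0.401.
seq1–seq3: 7/29 sites differ → p ≈ 0.241379, d = −0.75 ln(1 − 0.321839) = 0.291278 ≈ 0.291.
seq2–seq3: 10/29 sites differ → p ≈ 0.344828, d = −0.75 ln(1 − 0.459771) = 0.461822 ≈ 0.462.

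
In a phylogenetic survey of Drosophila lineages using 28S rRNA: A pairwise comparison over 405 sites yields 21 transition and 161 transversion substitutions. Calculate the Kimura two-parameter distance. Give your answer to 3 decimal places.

0.744

P = 21/405 ≈ 0.051852 and Q = 161/405 ≈ 0.397531.
Under the Kimura two-parameter model, d = −½ ln(1 − 2P − Q) − ¼ ln(1 − 2Q).
1 − 2P − Q = 0.498765, giving −½ ln(0.498765) = 0.347810.
1 − 2Q = 0.204938, giving −¼ ln(0.204938) = 0.396262.
d = 0.347810 + 0.396262 = 0.744072.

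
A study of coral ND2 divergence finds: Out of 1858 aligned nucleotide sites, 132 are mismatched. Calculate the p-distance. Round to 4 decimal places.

p = 132/1858 = 0.071044… ≈ 0.0710 (to 4 d.p.).

0.0710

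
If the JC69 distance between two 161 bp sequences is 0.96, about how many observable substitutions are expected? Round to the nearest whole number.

87

Invert JC69: p = (3/4)(1 − e^(−4d/3)) = 0.75 × (1 − e^(-1.28)) = 0.75 × (1 − 0.278037) = 0.541472.
Expected differing sites = pL ≈ 0.541472 × 161 = 87.176992 ≈ 87.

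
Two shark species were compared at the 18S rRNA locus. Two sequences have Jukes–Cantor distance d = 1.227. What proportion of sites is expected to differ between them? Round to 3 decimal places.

0.604

p = (3/4)(1 − e^(−4d/3)) = 0.75 × (1 − e^(-1.636)) = 0.75 × (1 − 0.194758) = 0.603932.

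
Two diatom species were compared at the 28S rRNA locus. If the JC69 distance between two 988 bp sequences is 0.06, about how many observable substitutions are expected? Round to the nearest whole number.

Invert JC69: p = (3/4)(1 − e^(−4d/3)) = 0.75 × (1 − e^(-0.08)) = 0.75 × (1 − 0.923116) = 0.057663.
Expected differing sites = pL ≈ 0.057663 × 988 = 56.971044 ≈ 57.

57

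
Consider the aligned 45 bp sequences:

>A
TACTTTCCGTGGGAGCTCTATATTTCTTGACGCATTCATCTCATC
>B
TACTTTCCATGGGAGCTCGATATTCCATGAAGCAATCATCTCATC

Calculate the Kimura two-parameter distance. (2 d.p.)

Of 45 sites, 2 differences are transitions and 4 are transversions, so P = 2/45 ≈ 0.044444 and Q = 4/45 ≈ 0.088889.
Under the Kimura two-parameter model, d = −½ ln(1 − 2P − Q) − ¼ ln(1 − 2Q).
1 − 2P − Q = 0.822223, giving −½ ln(0.822223) = 0.097872.
1 − 2Q = 0.822222, giving −¼ ln(0.822222) = 0.048936.
d = 0.097872 + 0.048936 = 0.146808.

0.15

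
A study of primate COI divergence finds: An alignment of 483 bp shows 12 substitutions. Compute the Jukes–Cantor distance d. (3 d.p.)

p = 12/483 ≈ 0.024845.
d = −(3/4) ln(1 − 4p/3) = −0.75 ln(1 − 0.033127) = −0.75 ln(0.966873)
  = −0.75 × (-0.033688) = 0.025266 substitutions/site.

0.025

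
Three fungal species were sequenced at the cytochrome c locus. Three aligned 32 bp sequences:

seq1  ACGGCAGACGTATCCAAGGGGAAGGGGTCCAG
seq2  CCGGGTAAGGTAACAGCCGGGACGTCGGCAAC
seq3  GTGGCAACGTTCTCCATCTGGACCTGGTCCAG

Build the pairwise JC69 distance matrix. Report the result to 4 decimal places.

seq1–seq2: 16/32 sites differ → p = 0.5, d = −0.75 ln(1 − 0.666667) = 0.823960 ≈ 0.8240.
seq1–seq3: 13/32 sites differ → p = 0.40625, d = −0.75 ln(1 − 0.541667) = 0.585119 ≈ 0.5851.
seq2–seq3: 17/32 sites differ → p = 0.53125, d = −0.75 ln(1 − 0.708333) = 0.924107 ≈ 0.9241.

d(seq1,seq2) = 0.8240, d(seq1,seq3) = 0.5851, d(seq2,seq3) = 0.9241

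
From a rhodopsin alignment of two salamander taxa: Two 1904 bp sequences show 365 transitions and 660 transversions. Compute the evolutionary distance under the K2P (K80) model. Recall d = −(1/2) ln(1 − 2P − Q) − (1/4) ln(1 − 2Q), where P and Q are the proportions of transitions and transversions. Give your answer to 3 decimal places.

P = 365/1904 ≈ 0.191702 and Q = 660/1904 ≈ 0.346639.
Under the Kimura two-parameter model, d = −½ ln(1 − 2P − Q) − ¼ ln(1 − 2Q).
1 − 2P − Q = 0.269957, giving −½ ln(0.269957) = 0.654746.
1 − 2Q = 0.306722, giving −¼ ln(0.306722) = 0.295453.
d = 0.654746 + 0.295453 = 0.950199.

0.950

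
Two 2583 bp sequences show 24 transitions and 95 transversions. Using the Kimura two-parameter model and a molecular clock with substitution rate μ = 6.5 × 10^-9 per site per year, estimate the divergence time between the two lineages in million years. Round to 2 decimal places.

3.66

P = 24/2583 ≈ 0.009292 and Q = 95/2583 ≈ 0.036779.
Under the Kimura two-parameter model, d = −½ ln(1 − 2P − Q) − ¼ ln(1 − 2Q).
1 − 2P − Q = 0.944637, giving −½ ln(0.944637) = 0.028477.
1 − 2Q = 0.926442, giving −¼ ln(0.926442) = 0.019101.
d = 0.028477 + 0.019101 = 0.047578.
Under a molecular clock d = 2μt, so t = d/(2μ) = 0.047578 / (2 × 6.5 × 10^-9) = 3.66 million years.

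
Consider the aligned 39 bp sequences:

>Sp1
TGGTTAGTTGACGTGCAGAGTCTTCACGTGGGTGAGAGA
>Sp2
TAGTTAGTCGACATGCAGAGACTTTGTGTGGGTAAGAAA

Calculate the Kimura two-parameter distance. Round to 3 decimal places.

Of 39 sites, 8 differences are transitions and 1 are transversions, so P = 8/39 ≈ 0.205128 and Q = 1/39 ≈ 0.025641.
Under the Kimura two-parameter model, d = −½ ln(1 − 2P − Q) − ¼ ln(1 − 2Q).
1 − 2P − Q = 0.564103, giving −½ ln(0.564103) = 0.286259.
1 − 2Q = 0.948718, giving −¼ ln(0.948718) = 0.013161.
d = 0.286259 + 0.013161 = 0.299420.

0.299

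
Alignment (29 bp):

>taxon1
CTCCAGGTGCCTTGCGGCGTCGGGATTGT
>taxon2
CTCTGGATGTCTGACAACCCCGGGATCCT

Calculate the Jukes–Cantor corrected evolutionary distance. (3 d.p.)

0.602

The sequences differ at 12 of 29 sites, so p = 12/29 ≈ 0.413793.
d = −(3/4) ln(1 − 4p/3) = −0.75 ln(1 − 0.551724) = −0.75 ln(0.448276)
  = −0.75 × (-0.802346) = 0.601760 substitutions/site.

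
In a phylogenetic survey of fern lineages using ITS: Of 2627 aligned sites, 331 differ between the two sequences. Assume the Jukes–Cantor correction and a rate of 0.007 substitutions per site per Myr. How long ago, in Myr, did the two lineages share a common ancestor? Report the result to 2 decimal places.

p = 331/2627 ≈ 0.125999.
d = −(3/4) ln(1 − 4p/3) = −0.75 ln(1 − 0.167999) = −0.75 ln(0.832001)
  = −0.75 × (-0.183922) = 0.137942 substitutions/site.
Under a molecular clock d = 2μt, so t = d/(2μ) = 0.137942 / (2 × 0.007) = 9.85 Myr.

9.85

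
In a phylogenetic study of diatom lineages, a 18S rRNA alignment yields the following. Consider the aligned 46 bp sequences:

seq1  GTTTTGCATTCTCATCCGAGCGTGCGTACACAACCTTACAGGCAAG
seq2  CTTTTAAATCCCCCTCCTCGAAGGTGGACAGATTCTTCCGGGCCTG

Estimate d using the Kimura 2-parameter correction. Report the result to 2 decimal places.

0.65

Of 46 sites, 7 differences are transitions and 13 are transversions, so P = 7/46 ≈ 0.152174 and Q = 13/46 ≈ 0.282609.
Under the Kimura two-parameter model, d = −½ ln(1 − 2P − Q) − ¼ ln(1 − 2Q).
1 − 2P − Q = 0.413043, giving −½ ln(0.413043) = 0.442102.
1 − 2Q = 0.434782, giving −¼ ln(0.434782) = 0.208228.
d = 0.442102 + 0.208228 = 0.650330.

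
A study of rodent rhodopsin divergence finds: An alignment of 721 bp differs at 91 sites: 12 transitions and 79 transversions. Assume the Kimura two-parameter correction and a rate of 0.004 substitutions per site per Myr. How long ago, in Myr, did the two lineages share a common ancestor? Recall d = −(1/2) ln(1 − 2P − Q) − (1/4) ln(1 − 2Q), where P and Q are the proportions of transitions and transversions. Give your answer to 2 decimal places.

P = 12/721 ≈ 0.016644 and Q = 79/721 ≈ 0.10957.
Under the Kimura two-parameter model, d = −½ ln(1 − 2P − Q) − ¼ ln(1 − 2Q).
1 − 2P − Q = 0.857142, giving −½ ln(0.857142) = 0.077076.
1 − 2Q = 0.78086, giving −¼ ln(0.78086) = 0.061840.
d = 0.077076 + 0.061840 = 0.138916.
Under a molecular clock d = 2μt, so t = d/(2μ) = 0.138916 / (2 × 0.004) = 17.36 Myr.

17.36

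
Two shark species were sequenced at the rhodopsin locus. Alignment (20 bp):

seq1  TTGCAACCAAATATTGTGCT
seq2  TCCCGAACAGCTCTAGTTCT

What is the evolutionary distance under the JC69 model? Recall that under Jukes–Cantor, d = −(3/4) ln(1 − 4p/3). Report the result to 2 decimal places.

The sequences differ at 9 of 20 sites (2, 3, 5, 7, 10, 11, 13, 15, 18), so p = 9/20 = 0.45.
d = −(3/4) ln(1 − 4p/3) = −0.75 ln(1 − 0.6) = −0.75 ln(0.4)
  = −0.75 × (-0.916291) = 0.687218 substitutions/site.

0.69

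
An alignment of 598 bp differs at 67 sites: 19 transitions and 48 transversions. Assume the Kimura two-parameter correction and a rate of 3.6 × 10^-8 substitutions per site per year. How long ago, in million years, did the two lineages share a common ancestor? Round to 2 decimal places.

P = 19/598 ≈ 0.031773 and Q = 48/598 ≈ 0.080268.
Under the Kimura two-parameter model, d = −½ ln(1 − 2P − Q) − ¼ ln(1 − 2Q).
1 − 2P − Q = 0.856186, giving −½ ln(0.856186) = 0.077634.
1 − 2Q = 0.839464, giving −¼ ln(0.839464) = 0.043748.
d = 0.077634 + 0.043748 = 0.121382.
Under a molecular clock d = 2μt, so t = d/(2μ) = 0.121382 / (2 × 3.6 × 10^-8) = 1.69 million years.

1.69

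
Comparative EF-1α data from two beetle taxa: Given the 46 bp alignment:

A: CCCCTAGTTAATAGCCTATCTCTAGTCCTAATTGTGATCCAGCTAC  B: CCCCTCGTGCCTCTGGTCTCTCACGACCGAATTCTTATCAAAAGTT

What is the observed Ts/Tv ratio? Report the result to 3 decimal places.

Transitions are A↔G and C↔T; transversions are all other mismatches.
Transitions: 2. Transversions: 19.
R = 2/19 = 0.105263… ≈ 0.105 (to 3 d.p.).

0.105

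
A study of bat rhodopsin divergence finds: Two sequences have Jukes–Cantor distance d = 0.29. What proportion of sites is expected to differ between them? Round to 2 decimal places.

0.24

p = (3/4)(1 − e^(−4d/3)) = 0.75 × (1 − e^(-0.386667)) = 0.75 × (1 − 0.679317) = 0.240512.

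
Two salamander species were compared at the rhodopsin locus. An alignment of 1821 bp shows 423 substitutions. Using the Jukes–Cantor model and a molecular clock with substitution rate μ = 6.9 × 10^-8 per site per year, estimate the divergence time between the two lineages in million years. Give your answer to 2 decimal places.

2.01

p = 423/1821 ≈ 0.23229.
d = −(3/4) ln(1 − 4p/3) = −0.75 ln(1 − 0.30972) = −0.75 ln(0.69028)
  = −0.75 × (-0.370658) = 0.277994 substitutions/site.
Under a molecular clock d = 2μt, so t = d/(2μ) = 0.277994 / (2 × 6.9 × 10^-8) = 2.01 million years.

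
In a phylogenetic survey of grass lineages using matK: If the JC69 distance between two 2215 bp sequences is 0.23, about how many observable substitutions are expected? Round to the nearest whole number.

439

Invert JC69: p = (3/4)(1 − e^(−4d/3)) = 0.75 × (1 − e^(-0.306667)) = 0.75 × (1 − 0.735896) = 0.198078.
Expected differing sites = pL ≈ 0.198078 × 2215 = 438.74277 ≈ 439.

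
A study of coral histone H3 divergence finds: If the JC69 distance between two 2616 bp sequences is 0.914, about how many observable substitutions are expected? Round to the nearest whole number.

Invert JC69: p = (3/4)(1 − e^(−4d/3)) = 0.75 × (1 − e^(-1.218667)) = 0.75 × (1 − 0.295624) = 0.528282.
Expected differing sites = pL ≈ 0.528282 × 2616 = 1381.985712 ≈ 1382.

1382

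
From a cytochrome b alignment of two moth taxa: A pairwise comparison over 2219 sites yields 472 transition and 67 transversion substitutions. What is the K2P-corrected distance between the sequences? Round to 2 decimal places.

0.32

P = 472/2219 ≈ 0.212708 and Q = 67/2219 ≈ 0.030194.
Under the Kimura two-parameter model, d = −½ ln(1 − 2P − Q) − ¼ ln(1 − 2Q).
1 − 2P − Q = 0.54439, giving −½ ln(0.54439) = 0.304045.
1 − 2Q = 0.939612, giving −¼ ln(0.939612) = 0.015572.
d = 0.304045 + 0.015572 = 0.319617.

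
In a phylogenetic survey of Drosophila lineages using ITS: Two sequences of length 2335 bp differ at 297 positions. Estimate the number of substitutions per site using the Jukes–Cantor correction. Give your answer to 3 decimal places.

p = 297/2335 ≈ 0.127195.
d = −(3/4) ln(1 − 4p/3) = −0.75 ln(1 − 0.169593) = −0.75 ln(0.830407)
  = −0.75 × (-0.185839) = 0.139379 substitutions/site.

0.139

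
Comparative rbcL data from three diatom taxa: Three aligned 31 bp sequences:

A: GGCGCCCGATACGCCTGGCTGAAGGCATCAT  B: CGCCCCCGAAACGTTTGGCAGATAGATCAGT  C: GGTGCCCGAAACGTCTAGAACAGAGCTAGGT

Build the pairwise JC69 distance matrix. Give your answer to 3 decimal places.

d(A,B) = 0.614, d(A,C) = 0.614, d(B,C) = 0.481

A–B: 13/31 sites differ → p ≈ 0.419355, d = −0.75 ln(1 − 0.55914) = 0.614271 ≈ 0.614.
A–C: 13/31 sites differ → p ≈ 0.419355, d = −0.75 ln(1 − 0.55914) = 0.614271 ≈ 0.614.
B–C: 11/31 sites differ → p ≈ 0.354839, d = −0.75 ln(1 − 0.473119) = 0.480585 ≈ 0.481.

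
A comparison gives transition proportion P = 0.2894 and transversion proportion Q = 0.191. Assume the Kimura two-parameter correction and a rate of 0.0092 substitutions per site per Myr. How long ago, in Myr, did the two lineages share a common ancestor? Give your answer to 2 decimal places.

46.45

Under the Kimura two-parameter model, d = −½ ln(1 − 2P − Q) − ¼ ln(1 − 2Q).
1 − 2P − Q = 0.2302, giving −½ ln(0.2302) = 0.734403.
1 − 2Q = 0.618, giving −¼ ln(0.618) = 0.120317.
d = 0.734403 + 0.120317 = 0.854720.
Under a molecular clock d = 2μt, so t = d/(2μ) = 0.854720 / (2 × 0.0092) = 46.45 Myr.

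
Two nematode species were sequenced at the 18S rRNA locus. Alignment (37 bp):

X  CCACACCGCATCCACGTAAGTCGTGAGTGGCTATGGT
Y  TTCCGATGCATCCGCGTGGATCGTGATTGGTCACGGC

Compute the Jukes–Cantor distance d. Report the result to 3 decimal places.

The sequences differ at 15 of 37 sites, so p = 15/37 ≈ 0.405405.
d = −(3/4) ln(1 − 4p/3) = −0.75 ln(1 − 0.54054) = −0.75 ln(0.45946)
  = −0.75 × (-0.777703) = 0.583277 substitutions/site.

0.583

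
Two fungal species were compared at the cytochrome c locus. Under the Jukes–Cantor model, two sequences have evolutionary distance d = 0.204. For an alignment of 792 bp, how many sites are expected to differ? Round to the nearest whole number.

Invert JC69: p = (3/4)(1 − e^(−4d/3)) = 0.75 × (1 − e^(-0.272)) = 0.75 × (1 − 0.761854) = 0.178610.
Expected differing sites = pL ≈ 0.178610 × 792 = 141.45912 ≈ 141.

141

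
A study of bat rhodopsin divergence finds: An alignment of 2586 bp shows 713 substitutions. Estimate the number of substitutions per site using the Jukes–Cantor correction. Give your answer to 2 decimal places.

p = 713/2586 ≈ 0.275715.
d = −(3/4) ln(1 − 4p/3) = −0.75 ln(1 − 0.36762) = −0.75 ln(0.63238)
  = −0.75 × (-0.458265) = 0.343699 substitutions/site.

0.34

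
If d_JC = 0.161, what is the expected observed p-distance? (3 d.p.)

0.145

p = (3/4)(1 − e^(−4d/3)) = 0.75 × (1 − e^(-0.214667)) = 0.75 × (1 − 0.806810) = 0.144893.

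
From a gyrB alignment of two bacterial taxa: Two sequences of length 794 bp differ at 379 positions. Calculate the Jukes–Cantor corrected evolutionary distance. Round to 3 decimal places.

0.759

p = 379/794 ≈ 0.47733.
d = −(3/4) ln(1 − 4p/3) = −0.75 ln(1 − 0.63644) = −0.75 ln(0.36356)
  = −0.75 × (-1.011811) = 0.758858 substitutions/site.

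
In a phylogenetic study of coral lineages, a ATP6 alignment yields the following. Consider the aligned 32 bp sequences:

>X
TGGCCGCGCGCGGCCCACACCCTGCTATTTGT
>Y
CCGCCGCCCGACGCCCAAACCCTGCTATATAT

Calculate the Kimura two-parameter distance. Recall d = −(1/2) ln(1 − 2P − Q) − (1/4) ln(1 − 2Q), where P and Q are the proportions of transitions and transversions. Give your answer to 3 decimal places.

Of 32 sites, 2 differences are transitions and 6 are transversions, so P = 2/32 = 0.0625 and Q = 6/32 = 0.1875.
Under the Kimura two-parameter model, d = −½ ln(1 − 2P − Q) − ¼ ln(1 − 2Q).
1 − 2P − Q = 0.6875, giving −½ ln(0.6875) = 0.187347.
1 − 2Q = 0.625, giving −¼ ln(0.625) = 0.117501.
d = 0.187347 + 0.117501 = 0.304848.

0.305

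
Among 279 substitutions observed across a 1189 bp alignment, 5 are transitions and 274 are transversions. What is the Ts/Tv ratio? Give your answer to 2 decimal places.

R = 5/274 = 0.018248… ≈ 0.02 (to 2 d.p.).

0.02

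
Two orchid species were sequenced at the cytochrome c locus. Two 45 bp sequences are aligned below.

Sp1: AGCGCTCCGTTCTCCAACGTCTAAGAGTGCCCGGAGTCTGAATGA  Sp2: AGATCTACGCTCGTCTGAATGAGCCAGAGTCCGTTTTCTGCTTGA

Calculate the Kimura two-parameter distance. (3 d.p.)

Of 45 sites, 6 differences are transitions and 16 are transversions, so P = 6/45 ≈ 0.133333 and Q = 16/45 ≈ 0.355556.
Under the Kimura two-parameter model, d = −½ ln(1 − 2P − Q) − ¼ ln(1 − 2Q).
1 − 2P − Q = 0.377778, giving −½ ln(0.377778) = 0.486724.
1 − 2Q = 0.288888, giving −¼ ln(0.288888) = 0.310429.
d = 0.486724 + 0.310429 = 0.797153.

0.797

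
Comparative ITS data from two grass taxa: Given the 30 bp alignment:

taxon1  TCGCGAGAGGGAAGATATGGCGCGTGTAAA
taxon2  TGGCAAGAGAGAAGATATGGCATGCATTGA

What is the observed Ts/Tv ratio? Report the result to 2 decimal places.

3.50

Transitions are A↔G and C↔T; transversions are all other mismatches.
Transitions: 7. Transversions: 2.
R = 7/2 = 3.50.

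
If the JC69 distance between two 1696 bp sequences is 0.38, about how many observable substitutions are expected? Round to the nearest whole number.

506

Invert JC69: p = (3/4)(1 − e^(−4d/3)) = 0.75 × (1 − e^(-0.506667)) = 0.75 × (1 − 0.602500) = 0.298125.
Expected differing sites = pL ≈ 0.298125 × 1696 = 505.62 ≈ 506.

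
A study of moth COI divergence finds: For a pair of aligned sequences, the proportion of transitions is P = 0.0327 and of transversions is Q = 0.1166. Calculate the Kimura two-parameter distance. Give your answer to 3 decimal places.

Under the Kimura two-parameter model, d = −½ ln(1 − 2P − Q) − ¼ ln(1 − 2Q).
1 − 2P − Q = 0.818, giving −½ ln(0.818) = 0.100446.
1 − 2Q = 0.7668, giving −¼ ln(0.7668) = 0.066382.
d = 0.100446 + 0.066382 = 0.166828.

0.167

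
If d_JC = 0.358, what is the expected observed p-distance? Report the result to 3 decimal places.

0.285

p = (3/4)(1 − e^(−4d/3)) = 0.75 × (1 − e^(-0.477333)) = 0.75 × (1 − 0.620436) = 0.284673.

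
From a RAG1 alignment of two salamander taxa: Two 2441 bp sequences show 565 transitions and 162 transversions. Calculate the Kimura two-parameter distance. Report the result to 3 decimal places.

0.412

P = 565/2441 ≈ 0.231463 and Q = 162/2441 ≈ 0.066366.
Under the Kimura two-parameter model, d = −½ ln(1 − 2P − Q) − ¼ ln(1 − 2Q).
1 − 2P − Q = 0.470708, giving −½ ln(0.470708) = 0.376759.
1 − 2Q = 0.867268, giving −¼ ln(0.867268) = 0.035602.
d = 0.376759 + 0.035602 = 0.412361.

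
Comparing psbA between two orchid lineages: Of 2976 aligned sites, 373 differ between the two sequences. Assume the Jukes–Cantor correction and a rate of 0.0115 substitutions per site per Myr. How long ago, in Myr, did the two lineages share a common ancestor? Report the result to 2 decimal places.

p = 373/2976 ≈ 0.125336.
d = −(3/4) ln(1 − 4p/3) = −0.75 ln(1 − 0.167115) = −0.75 ln(0.832885)
  = −0.75 × (-0.182860) = 0.137145 substitutions/site.
Under a molecular clock d = 2μt, so t = d/(2μ) = 0.137145 / (2 × 0.0115) = 5.96 Myr.

5.96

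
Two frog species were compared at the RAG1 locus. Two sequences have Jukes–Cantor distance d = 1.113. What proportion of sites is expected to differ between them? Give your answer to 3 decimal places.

p = (3/4)(1 − e^(−4d/3)) = 0.75 × (1 − e^(-1.484)) = 0.75 × (1 − 0.226729) = 0.579953.

0.580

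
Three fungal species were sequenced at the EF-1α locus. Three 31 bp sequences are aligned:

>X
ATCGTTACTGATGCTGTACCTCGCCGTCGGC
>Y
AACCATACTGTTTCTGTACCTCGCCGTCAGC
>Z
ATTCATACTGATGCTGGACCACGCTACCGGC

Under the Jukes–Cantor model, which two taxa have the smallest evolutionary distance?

X and Y

X–Y: 6/31 differ, p = 0.194, d = 0.224.
X–Z: 8/31 differ, p = 0.258, d = 0.316.
Y–Z: 10/31 differ, p = 0.323, d = 0.422.
The smallest distance is between X and Y.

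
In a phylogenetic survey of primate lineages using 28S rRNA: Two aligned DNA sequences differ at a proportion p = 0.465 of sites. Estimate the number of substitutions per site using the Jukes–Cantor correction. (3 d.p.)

d = −(3/4) ln(1 − 4p/3) = −0.75 ln(1 − 0.62) = −0.75 ln(0.38)
  = −0.75 × (-0.967584) = 0.725688 substitutions/site.

0.726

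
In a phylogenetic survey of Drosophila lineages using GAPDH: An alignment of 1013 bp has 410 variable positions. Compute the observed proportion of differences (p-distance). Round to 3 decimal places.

0.405

p = 410/1013 = 0.404738… ≈ 0.405 (to 3 d.p.).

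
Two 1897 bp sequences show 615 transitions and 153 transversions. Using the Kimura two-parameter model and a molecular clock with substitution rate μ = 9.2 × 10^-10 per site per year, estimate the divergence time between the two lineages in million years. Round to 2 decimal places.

P = 615/1897 ≈ 0.324196 and Q = 153/1897 ≈ 0.080654.
Under the Kimura two-parameter model, d = −½ ln(1 − 2P − Q) − ¼ ln(1 − 2Q).
1 − 2P − Q = 0.270954, giving −½ ln(0.270954) = 0.652903.
1 − 2Q = 0.838692, giving −¼ ln(0.838692) = 0.043978.
d = 0.652903 + 0.043978 = 0.696881.
Under a molecular clock d = 2μt, so t = d/(2μ) = 0.696881 / (2 × 9.2 × 10^-10) = 378.74 million years.

378.74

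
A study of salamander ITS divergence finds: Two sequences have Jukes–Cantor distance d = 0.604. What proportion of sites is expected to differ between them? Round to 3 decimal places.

0.415

p = (3/4)(1 − e^(−4d/3)) = 0.75 × (1 − e^(-0.805333)) = 0.75 × (1 − 0.446939) = 0.414796.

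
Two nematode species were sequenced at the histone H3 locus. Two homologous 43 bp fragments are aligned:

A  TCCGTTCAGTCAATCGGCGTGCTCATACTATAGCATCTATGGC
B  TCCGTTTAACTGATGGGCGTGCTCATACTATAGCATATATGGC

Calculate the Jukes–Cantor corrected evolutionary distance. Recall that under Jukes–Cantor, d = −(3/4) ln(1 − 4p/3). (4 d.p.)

0.1835

The sequences differ at 7 of 43 sites (7, 9, 10, 11, 12, 15, 37), so p = 7/43 ≈ 0.162791.
d = −(3/4) ln(1 − 4p/3) = −0.75 ln(1 − 0.217055) = −0.75 ln(0.782945)
  = −0.75 × (-0.244693) = 0.183520 substitutions/site.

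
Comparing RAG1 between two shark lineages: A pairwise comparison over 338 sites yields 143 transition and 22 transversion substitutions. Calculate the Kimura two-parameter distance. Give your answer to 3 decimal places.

P = 143/338 ≈ 0.423077 and Q = 22/338 ≈ 0.065089.
Under the Kimura two-parameter model, d = −½ ln(1 − 2P − Q) − ¼ ln(1 − 2Q).
1 − 2P − Q = 0.088757, giving −½ ln(0.088757) = 1.210926.
1 − 2Q = 0.869822, giving −¼ ln(0.869822) = 0.034867.
d = 1.210926 + 0.034867 = 1.245793.

1.246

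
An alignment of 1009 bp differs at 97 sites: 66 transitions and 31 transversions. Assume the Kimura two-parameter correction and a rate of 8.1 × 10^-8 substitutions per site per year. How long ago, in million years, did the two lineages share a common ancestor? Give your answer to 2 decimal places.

P = 66/1009 ≈ 0.065411 and Q = 31/1009 ≈ 0.030723.
Under the Kimura two-parameter model, d = −½ ln(1 − 2P − Q) − ¼ ln(1 − 2Q).
1 − 2P − Q = 0.838455, giving −½ ln(0.838455) = 0.088097.
1 − 2Q = 0.938554, giving −¼ ln(0.938554) = 0.015854.
d = 0.088097 + 0.015854 = 0.103951.
Under a molecular clock d = 2μt, so t = d/(2μ) = 0.103951 / (2 × 8.1 × 10^-8) = 0.64 million years.

0.64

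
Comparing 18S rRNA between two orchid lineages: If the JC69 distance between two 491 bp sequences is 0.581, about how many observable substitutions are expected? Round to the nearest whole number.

Invert JC69: p = (3/4)(1 − e^(−4d/3)) = 0.75 × (1 − e^(-0.774667)) = 0.75 × (1 − 0.460857) = 0.404357.
Expected differing sites = pL ≈ 0.404357 × 491 = 198.539287 ≈ 199.

199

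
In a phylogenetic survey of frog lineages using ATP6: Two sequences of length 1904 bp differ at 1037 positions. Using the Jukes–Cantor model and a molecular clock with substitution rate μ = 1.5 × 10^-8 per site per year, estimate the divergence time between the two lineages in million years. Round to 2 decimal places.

32.38

p = 1037/1904 ≈ 0.544643.
d = −(3/4) ln(1 − 4p/3) = −0.75 ln(1 − 0.726191) = −0.75 ln(0.273809)
  = −0.75 × (-1.295324) = 0.971493 substitutions/site.
Under a molecular clock d = 2μt, so t = d/(2μ) = 0.971493 / (2 × 1.5 × 10^-8) = 32.38 million years.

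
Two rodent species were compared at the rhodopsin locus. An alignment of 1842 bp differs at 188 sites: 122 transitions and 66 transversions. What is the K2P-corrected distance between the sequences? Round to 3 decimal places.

0.111

P = 122/1842 ≈ 0.066232 and Q = 66/1842 ≈ 0.035831.
Under the Kimura two-parameter model, d = −½ ln(1 − 2P − Q) − ¼ ln(1 − 2Q).
1 − 2P − Q = 0.831705, giving −½ ln(0.831705) = 0.092139.
1 − 2Q = 0.928338, giving −¼ ln(0.928338) = 0.018590.
d = 0.092139 + 0.018590 = 0.110729.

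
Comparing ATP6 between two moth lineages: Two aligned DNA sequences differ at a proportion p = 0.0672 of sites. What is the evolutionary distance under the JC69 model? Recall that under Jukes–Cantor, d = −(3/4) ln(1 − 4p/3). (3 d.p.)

0.070

d = −(3/4) ln(1 − 4p/3) = −0.75 ln(1 − 0.0896) = −0.75 ln(0.9104)
  = −0.75 × (-0.093871) = 0.070403 substitutions/site.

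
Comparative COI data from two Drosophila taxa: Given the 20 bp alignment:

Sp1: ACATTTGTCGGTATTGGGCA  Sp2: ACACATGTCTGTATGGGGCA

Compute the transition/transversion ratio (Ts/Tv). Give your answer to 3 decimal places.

0.333

Transitions are A↔G and C↔T; transversions are all other mismatches.
Transitions: 1. Transversions: 3.
R = 1/3 = 0.333333… ≈ 0.333 (to 3 d.p.).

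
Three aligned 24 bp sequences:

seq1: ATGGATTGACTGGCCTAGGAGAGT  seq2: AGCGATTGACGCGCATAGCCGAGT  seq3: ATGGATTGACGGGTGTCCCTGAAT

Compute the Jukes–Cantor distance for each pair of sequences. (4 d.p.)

d(seq1,seq2) = 0.3694, d(seq1,seq3) = 0.4408, d(seq2,seq3) = 0.5199

seq1–seq2: 7/24 sites differ → p ≈ 0.291667, d = −0.75 ln(1 − 0.388889) = 0.369358 ≈ 0.3694.
seq1–seq3: 8/24 sites differ → p ≈ 0.333333, d = −0.75 ln(1 − 0.444444) = 0.440839 ≈ 0.4408.
seq2–seq3: 9/24 sites differ → p = 0.375, d = −0.75 ln(1 − 0.5) = 0.519860 ≈ 0.5199.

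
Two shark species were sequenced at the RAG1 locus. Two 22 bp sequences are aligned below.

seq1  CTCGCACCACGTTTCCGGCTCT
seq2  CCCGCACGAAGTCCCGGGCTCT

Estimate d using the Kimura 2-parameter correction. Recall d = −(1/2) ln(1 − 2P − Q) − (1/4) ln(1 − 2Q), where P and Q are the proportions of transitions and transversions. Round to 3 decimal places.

Of 22 sites, 3 differences are transitions and 3 are transversions, so P = 3/22 ≈ 0.136364 and Q = 3/22 ≈ 0.136364.
Under the Kimura two-parameter model, d = −½ ln(1 − 2P − Q) − ¼ ln(1 − 2Q).
1 − 2P − Q = 0.590908, giving −½ ln(0.590908) = 0.263047.
1 − 2Q = 0.727272, giving −¼ ln(0.727272) = 0.079614.
d = 0.263047 + 0.079614 = 0.342661.

0.343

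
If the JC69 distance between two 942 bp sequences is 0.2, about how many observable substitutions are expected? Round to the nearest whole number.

165

Invert JC69: p = (3/4)(1 − e^(−4d/3)) = 0.75 × (1 − e^(-0.266667)) = 0.75 × (1 − 0.765928) = 0.175554.
Expected differing sites = pL ≈ 0.175554 × 942 = 165.371868 ≈ 165.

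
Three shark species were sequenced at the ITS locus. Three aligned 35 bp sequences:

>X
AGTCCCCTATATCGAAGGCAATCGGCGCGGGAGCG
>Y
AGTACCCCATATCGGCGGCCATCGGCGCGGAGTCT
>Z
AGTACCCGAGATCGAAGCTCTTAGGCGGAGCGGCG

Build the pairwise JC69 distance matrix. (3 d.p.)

X–Y: 9/35 sites differ → p ≈ 0.257143, d = −0.75 ln(1 − 0.342857) = 0.314890 ≈ 0.315.
X–Z: 12/35 sites differ → p ≈ 0.342857, d = −0.75 ln(1 − 0.457143) = 0.458182 ≈ 0.458.
Y–Z: 13/35 sites differ → p ≈ 0.371429, d = −0.75 ln(1 − 0.495239) = 0.512753 ≈ 0.513.

d(X,Y) = 0.315, d(X,Z) = 0.458, d(Y,Z) = 0.513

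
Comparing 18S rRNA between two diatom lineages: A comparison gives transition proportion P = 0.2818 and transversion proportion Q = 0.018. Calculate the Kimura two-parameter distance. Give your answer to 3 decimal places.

Under the Kimura two-parameter model, d = −½ ln(1 − 2P − Q) − ¼ ln(1 − 2Q).
1 − 2P − Q = 0.4184, giving −½ ln(0.4184) = 0.435659.
1 − 2Q = 0.964, giving −¼ ln(0.964) = 0.009166.
d = 0.435659 + 0.009166 = 0.444825.

0.445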